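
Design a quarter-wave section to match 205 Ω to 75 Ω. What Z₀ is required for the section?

Z_qwt ≈ 124 Ω

Z_qwt = √(Z_0·R_L) = √(75 × 205) = √15380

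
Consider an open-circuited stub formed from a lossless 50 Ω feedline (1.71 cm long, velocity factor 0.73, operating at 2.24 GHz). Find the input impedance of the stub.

Z_in ≈ −j25.5 Ω

λ = v/f = 0.73·c / 2.24 GHz = 0.0978 m
βl = 2π·l/λ = 2π × 0.175 = 63°
tan(βl) = 1.96
For an open-circuited stub, Z_in = −jZ_0·cot(βl) = −jZ_0/tan(βl)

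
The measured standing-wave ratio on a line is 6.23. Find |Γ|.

|Γ| = (S − 1)/(S + 1) = (6.23 − 1)/(6.23 + 1) = 5.23/7.23

|Γ| ≈ 0.723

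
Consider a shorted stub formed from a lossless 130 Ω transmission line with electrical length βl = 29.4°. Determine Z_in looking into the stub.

tan(βl) = 0.563
For a shorted stub, Z_in = jZ_0·tan(βl)

Z_in ≈ +j73.3 Ω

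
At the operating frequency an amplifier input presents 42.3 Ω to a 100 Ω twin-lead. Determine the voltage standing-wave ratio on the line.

Γ = (42.3 − 100)/(42.3 + 100) = -0.405
VSWR = (1 + 0.405)/(1 − 0.405)

VSWR ≈ 2.36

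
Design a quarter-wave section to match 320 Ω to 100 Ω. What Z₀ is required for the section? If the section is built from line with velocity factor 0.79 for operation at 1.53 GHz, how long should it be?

Z_qwt = √(Z_0·R_L) = √(100 × 320) = √32000
λ = 0.79·c/f = 0.155 m, so l = λ/4 = 0.0387 m

Z_qwt ≈ 179 Ω; length ≈ 3.87 cm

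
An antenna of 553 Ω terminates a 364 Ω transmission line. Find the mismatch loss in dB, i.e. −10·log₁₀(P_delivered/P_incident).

Γ = (553 − 364)/(553 + 364) = 0.206
|Γ|² = 0.0425, so P_del/P_inc = 1 − |Γ|² = 0.958
ML = −10·log₁₀(1 − |Γ|²)

mismatch loss ≈ 0.189 dB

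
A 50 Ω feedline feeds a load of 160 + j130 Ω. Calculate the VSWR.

VSWR ≈ 5.44

Γ = (Z_L − Z_0)/(Z_L + Z_0) = (110 + j130)/(210 + j130)
|Γ| = 170/247 = 0.689
VSWR = (1 + |Γ|)/(1 − |Γ|) = 1.69/0.311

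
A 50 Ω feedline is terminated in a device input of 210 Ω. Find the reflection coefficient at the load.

Γ = 0.615

Γ = (Z_L − Z_0)/(Z_L + Z_0) = (210 − 50)/(210 + 50) = 160/260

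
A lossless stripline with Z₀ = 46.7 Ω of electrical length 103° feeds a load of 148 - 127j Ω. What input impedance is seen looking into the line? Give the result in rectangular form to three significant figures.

Z_in ≈ 9.6 + j18.3 Ω

tan(βl) = tan(103°) = -4.33
Z_in = Z_0·(Z_L + jZ_0·tanβl)/(Z_0 + jZ_L·tanβl)
     = 46.7·(148 − j329)/(-503 − j641)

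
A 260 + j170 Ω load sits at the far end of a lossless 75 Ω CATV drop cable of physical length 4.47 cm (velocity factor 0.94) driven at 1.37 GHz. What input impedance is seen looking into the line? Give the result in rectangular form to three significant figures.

λ = v/f = 0.94·c / 1.37 GHz = 0.206 m
βl = 2π·l/λ = 2π × 0.217 = 78.2°
tan(βl) = tan(78.2°) = 4.78
Z_in = Z_0·(Z_L + jZ_0·tanβl)/(Z_0 + jZ_L·tanβl)
     = 75·(260 + j528)/(-737 + j1240)

Z_in ≈ 16.7 − j25.6 Ω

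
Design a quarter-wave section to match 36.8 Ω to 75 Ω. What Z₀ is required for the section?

Z_qwt ≈ 52.5 Ω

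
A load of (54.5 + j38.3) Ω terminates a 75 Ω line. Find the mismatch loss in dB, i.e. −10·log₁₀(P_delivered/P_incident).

mismatch loss ≈ 0.474 dB

Γ = (-20.5 + j38.3)/(129.5 + j38.3), |Γ| = 0.322
|Γ|² = 0.103, so P_del/P_inc = 1 − |Γ|² = 0.897
ML = −10·log₁₀(1 − |Γ|²)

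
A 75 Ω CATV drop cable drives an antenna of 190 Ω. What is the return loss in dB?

RL ≈ 7.25 dB

Γ = (190 − 75)/(190 + 75) = 0.434
RL = −20·log₁₀|Γ| = −20·log₁₀(0.434)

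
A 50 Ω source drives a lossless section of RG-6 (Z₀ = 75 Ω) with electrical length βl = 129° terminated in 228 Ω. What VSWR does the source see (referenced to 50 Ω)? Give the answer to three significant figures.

tan(βl) = -1.23
Z_in = Z_0·(Z_L + jZ_0·tanβl)/(Z_0 + jZ_L·tanβl) = 38.1 + j50.6 Ω
Γ_s = (Z_in − Z_s)/(Z_in + Z_s) = (-11.9 + j50.6)/(88.1 + j50.6), |Γ_s| = 0.511
VSWR = (1 + |Γ_s|)/(1 − |Γ_s|)

VSWR ≈ 3.09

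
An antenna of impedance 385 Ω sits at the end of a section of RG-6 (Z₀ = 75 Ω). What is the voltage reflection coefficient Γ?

Γ = (Z_L − Z_0)/(Z_L + Z_0) = (385 − 75)/(385 + 75) = 310/460

Γ = 0.674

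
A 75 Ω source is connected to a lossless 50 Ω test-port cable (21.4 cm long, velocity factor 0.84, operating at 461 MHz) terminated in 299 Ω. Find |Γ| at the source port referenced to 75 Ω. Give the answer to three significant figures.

|Γ| ≈ 0.714

λ = v/f = 0.84·c / 461 MHz = 0.547 m
βl = 2π·l/λ = 2π × 0.391 = 141°
tan(βl) = -0.812
Z_in = Z_0·(Z_L + jZ_0·tanβl)/(Z_0 + jZ_L·tanβl) = 20.2 + j57.4 Ω
Γ_s = (Z_in − Z_s)/(Z_in + Z_s) = (-54.8 + j57.4)/(95.2 + j57.4), |Γ_s| = 0.714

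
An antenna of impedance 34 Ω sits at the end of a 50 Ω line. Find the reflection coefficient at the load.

Γ = -0.19

Γ = (Z_L − Z_0)/(Z_L + Z_0) = (34 − 50)/(34 + 50) = -16/84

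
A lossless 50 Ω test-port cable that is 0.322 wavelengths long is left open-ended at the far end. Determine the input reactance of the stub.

X_in ≈ 24.3 Ω (inductive)

βl = 2π × 0.322 = 116°
tan(βl) = -2.06
For an open-ended stub, Z_in = −jZ_0·cot(βl) = −jZ_0/tan(βl)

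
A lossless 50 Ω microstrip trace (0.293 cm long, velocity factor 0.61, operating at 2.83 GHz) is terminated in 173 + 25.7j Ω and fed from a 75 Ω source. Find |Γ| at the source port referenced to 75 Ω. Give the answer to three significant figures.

|Γ| ≈ 0.436

λ = v/f = 0.61·c / 2.83 GHz = 0.0647 m
βl = 2π·l/λ = 2π × 0.0453 = 16.3°
tan(βl) = 0.293
Z_in = Z_0·(Z_L + jZ_0·tanβl)/(Z_0 + jZ_L·tanβl) = 108 − j80.7 Ω
Γ_s = (Z_in − Z_s)/(Z_in + Z_s) = (32.5 − j80.7)/(183 − j80.7), |Γ_s| = 0.436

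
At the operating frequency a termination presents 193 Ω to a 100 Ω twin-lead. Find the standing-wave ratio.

Γ = (193 − 100)/(193 + 100) = 0.317
VSWR = (1 + 0.317)/(1 − 0.317)

VSWR ≈ 1.93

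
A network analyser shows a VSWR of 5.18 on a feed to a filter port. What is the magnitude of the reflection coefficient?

|Γ| ≈ 0.676

|Γ| = (S − 1)/(S + 1) = (5.18 − 1)/(5.18 + 1) = 4.18/6.18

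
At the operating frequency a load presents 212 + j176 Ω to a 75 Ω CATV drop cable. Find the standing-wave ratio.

Γ = (Z_L − Z_0)/(Z_L + Z_0) = (137 + j176)/(287 + j176)
|Γ| = 223/337 = 0.662
VSWR = (1 + |Γ|)/(1 − |Γ|) = 1.66/0.338

VSWR ≈ 4.93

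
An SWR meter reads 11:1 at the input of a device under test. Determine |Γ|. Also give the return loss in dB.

|Γ| = (S − 1)/(S + 1) = (11 − 1)/(11 + 1) = 10/12
RL = −20·log₁₀|Γ| = −20·log₁₀(0.833)

|Γ| ≈ 0.833; return loss ≈ 1.58 dB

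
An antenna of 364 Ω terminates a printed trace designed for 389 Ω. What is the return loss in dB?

RL ≈ 29.6 dB

Γ = (364 − 389)/(364 + 389) = -0.0332
RL = −20·log₁₀|Γ| = −20·log₁₀(0.0332)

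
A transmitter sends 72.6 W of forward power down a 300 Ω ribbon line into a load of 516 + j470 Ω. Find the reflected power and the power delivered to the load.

|Γ| = |(216 + j470)/(816 + j470)| = 0.549
|Γ|² = 0.302
P_refl = |Γ|²·P_inc = 21.9 W, P_del = (1 − |Γ|²)·P_inc = 50.7 W

P_reflected ≈ 21.9 W; P_delivered ≈ 50.7 W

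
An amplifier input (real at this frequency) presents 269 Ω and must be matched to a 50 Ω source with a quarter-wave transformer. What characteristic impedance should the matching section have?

Z_qwt = √(Z_0·R_L) = √(50 × 269) = √13450

Z_qwt ≈ 116 Ω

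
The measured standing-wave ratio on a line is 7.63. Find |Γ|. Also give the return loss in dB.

|Γ| ≈ 0.768; return loss ≈ 2.29 dB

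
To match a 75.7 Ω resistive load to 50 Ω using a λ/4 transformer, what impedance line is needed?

Z_qwt ≈ 61.5 Ω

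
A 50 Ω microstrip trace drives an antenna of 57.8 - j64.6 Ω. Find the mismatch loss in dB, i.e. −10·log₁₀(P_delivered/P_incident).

Γ = (7.8 − j64.6)/(107.8 − j64.6), |Γ| = 0.518
|Γ|² = 0.268, so P_del/P_inc = 1 − |Γ|² = 0.732
ML = −10·log₁₀(1 − |Γ|²)

mismatch loss ≈ 1.36 dB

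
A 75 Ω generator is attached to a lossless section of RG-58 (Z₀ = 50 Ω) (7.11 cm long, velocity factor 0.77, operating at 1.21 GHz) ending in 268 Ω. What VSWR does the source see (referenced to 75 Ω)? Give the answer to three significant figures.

λ = v/f = 0.77·c / 1.21 GHz = 0.191 m
βl = 2π·l/λ = 2π × 0.372 = 134°
tan(βl) = -1.03
Z_in = Z_0·(Z_L + jZ_0·tanβl)/(Z_0 + jZ_L·tanβl) = 17.5 + j45.2 Ω
Γ_s = (Z_in − Z_s)/(Z_in + Z_s) = (-57.5 + j45.2)/(92.5 + j45.2), |Γ_s| = 0.711
VSWR = (1 + |Γ_s|)/(1 − |Γ_s|)

VSWR ≈ 5.91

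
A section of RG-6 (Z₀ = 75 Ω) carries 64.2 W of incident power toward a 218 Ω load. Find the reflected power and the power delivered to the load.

P_reflected ≈ 15.3 W; P_delivered ≈ 48.9 W

Γ = (218 − 75)/(218 + 75) = 0.488
|Γ|² = 0.238
P_refl = |Γ|²·P_inc = 15.3 W, P_del = (1 − |Γ|²)·P_inc = 48.9 W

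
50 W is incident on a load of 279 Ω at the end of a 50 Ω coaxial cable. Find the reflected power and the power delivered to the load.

P_reflected ≈ 24.2 W; P_delivered ≈ 25.8 W

Γ = (279 − 50)/(279 + 50) = 0.696
|Γ|² = 0.484
P_refl = |Γ|²·P_inc = 24.2 W, P_del = (1 − |Γ|²)·P_inc = 25.8 W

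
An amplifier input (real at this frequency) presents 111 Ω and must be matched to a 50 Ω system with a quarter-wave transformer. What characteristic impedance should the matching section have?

Z_qwt = √(Z_0·R_L) = √(50 × 111) = √5550

Z_qwt ≈ 74.5 Ω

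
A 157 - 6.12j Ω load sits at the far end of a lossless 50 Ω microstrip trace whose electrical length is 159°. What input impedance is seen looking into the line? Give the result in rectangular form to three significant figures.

Z_in ≈ 76.3 + j69.9 Ω

tan(βl) = tan(159°) = -0.384
Z_in = Z_0·(Z_L + jZ_0·tanβl)/(Z_0 + jZ_L·tanβl)
     = 50·(157 − j25.3)/(47.7 − j60.3)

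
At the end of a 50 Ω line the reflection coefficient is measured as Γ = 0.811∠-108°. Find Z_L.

Z_L = Z_0·(1 + Γ)/(1 − Γ) = 50·(0.749 − j0.771)/(1.25 + j0.771)

Z_L ≈ 7.93 − j35.7 Ω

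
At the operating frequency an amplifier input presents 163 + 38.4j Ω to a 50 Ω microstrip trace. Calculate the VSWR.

VSWR ≈ 3.46

Γ = (Z_L − Z_0)/(Z_L + Z_0) = (113 + j38.4)/(213 + j38.4)
|Γ| = 119/216 = 0.551
VSWR = (1 + |Γ|)/(1 − |Γ|) = 1.55/0.449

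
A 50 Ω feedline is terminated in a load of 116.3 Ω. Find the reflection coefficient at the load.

Γ = (Z_L − Z_0)/(Z_L + Z_0) = (116.3 − 50)/(116.3 + 50) = 66.3/166.3

Γ = 0.399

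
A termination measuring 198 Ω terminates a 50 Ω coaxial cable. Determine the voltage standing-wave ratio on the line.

For a purely resistive load, VSWR = R_L/Z_0 or Z_0/R_L (whichever > 1) = 198/50

VSWR ≈ 3.96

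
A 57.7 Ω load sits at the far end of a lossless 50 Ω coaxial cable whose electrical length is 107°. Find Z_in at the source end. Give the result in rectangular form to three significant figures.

Z_in ≈ 44.3 + j3.56 Ω

tan(βl) = tan(107°) = -3.27
Z_in = Z_0·(Z_L + jZ_0·tanβl)/(Z_0 + jZ_L·tanβl)
     = 50·(57.7 − j164)/(50 − j189)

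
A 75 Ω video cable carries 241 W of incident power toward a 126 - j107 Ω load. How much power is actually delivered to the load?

P_delivered ≈ 176 W

|Γ| = |(51 − j107)/(201 − j107)| = 0.521
|Γ|² = 0.271
P_refl = |Γ|²·P_inc = 65.3 W, P_del = (1 − |Γ|²)·P_inc = 176 W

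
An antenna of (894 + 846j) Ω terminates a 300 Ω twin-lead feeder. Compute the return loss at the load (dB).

RL ≈ 3.02 dB

Γ = (594 + j846)/(1194 + j846), |Γ| = 0.706
RL = −20·log₁₀|Γ| = −20·log₁₀(0.706)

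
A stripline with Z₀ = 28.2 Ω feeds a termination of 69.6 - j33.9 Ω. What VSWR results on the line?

VSWR ≈ 3.14

Γ = (Z_L − Z_0)/(Z_L + Z_0) = (41.4 − j33.9)/(97.8 − j33.9)
|Γ| = 53.5/104 = 0.517
VSWR = (1 + |Γ|)/(1 − |Γ|) = 1.52/0.483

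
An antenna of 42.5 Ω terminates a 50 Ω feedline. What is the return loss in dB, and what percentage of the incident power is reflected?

RL ≈ 21.8 dB; 0.657% of incident power reflected

Γ = (42.5 − 50)/(42.5 + 50) = -0.0811
RL = −20·log₁₀(0.0811) = 21.8 dB
P_refl/P_inc = |Γ|² = 0.00657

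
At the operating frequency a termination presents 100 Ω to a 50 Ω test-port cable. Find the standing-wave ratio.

VSWR ≈ 2

For a purely resistive load, VSWR = R_L/Z_0 or Z_0/R_L (whichever > 1) = 100/50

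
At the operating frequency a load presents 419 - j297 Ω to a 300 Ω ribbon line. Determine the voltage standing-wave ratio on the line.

VSWR ≈ 2.4

Γ = (Z_L − Z_0)/(Z_L + Z_0) = (119 − j297)/(719 − j297)
|Γ| = 320/778 = 0.411
VSWR = (1 + |Γ|)/(1 − |Γ|) = 1.41/0.589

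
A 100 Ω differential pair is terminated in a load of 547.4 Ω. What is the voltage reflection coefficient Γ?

Γ = 0.691

Γ = (Z_L − Z_0)/(Z_L + Z_0) = (547.4 − 100)/(547.4 + 100) = 447.4/647.4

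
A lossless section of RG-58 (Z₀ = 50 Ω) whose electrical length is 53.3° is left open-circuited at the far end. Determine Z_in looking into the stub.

Z_in ≈ −j37.3 Ω

tan(βl) = 1.34
For an open-circuited stub, Z_in = −jZ_0·cot(βl) = −jZ_0/tan(βl)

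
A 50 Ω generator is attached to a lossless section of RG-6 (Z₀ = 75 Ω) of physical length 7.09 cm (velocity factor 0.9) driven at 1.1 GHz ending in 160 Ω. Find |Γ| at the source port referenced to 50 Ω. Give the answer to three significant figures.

λ = v/f = 0.9·c / 1.1 GHz = 0.245 m
βl = 2π·l/λ = 2π × 0.289 = 104°
tan(βl) = -4.01
Z_in = Z_0·(Z_L + jZ_0·tanβl)/(Z_0 + jZ_L·tanβl) = 36.8 + j14.4 Ω
Γ_s = (Z_in − Z_s)/(Z_in + Z_s) = (-13.2 + j14.4)/(86.8 + j14.4), |Γ_s| = 0.222

|Γ| ≈ 0.222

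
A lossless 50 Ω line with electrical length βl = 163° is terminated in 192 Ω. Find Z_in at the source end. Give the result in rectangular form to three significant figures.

Z_in ≈ 88.3 + j88.4 Ω

tan(βl) = tan(163°) = -0.306
Z_in = Z_0·(Z_L + jZ_0·tanβl)/(Z_0 + jZ_L·tanβl)
     = 50·(192 − j15.3)/(50 − j58.7)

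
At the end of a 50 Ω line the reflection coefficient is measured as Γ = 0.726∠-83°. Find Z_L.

Z_L ≈ 17.5 − j53.4 Ω

Z_L = Z_0·(1 + Γ)/(1 − Γ) = 50·(1.09 − j0.721)/(0.912 + j0.721)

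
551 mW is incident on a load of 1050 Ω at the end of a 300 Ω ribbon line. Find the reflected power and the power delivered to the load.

Γ = (1050 − 300)/(1050 + 300) = 0.556
|Γ|² = 0.309
P_refl = |Γ|²·P_inc = 170 mW, P_del = (1 − |Γ|²)·P_inc = 381 mW

P_reflected ≈ 170 mW; P_delivered ≈ 381 mW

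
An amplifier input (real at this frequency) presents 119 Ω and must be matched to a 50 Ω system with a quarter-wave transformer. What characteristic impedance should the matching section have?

Z_qwt = √(Z_0·R_L) = √(50 × 119) = √5950

Z_qwt ≈ 77.1 Ω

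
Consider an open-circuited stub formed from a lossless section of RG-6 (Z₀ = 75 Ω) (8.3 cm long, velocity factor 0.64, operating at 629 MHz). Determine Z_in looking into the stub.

Z_in ≈ +j10.4 Ω

λ = v/f = 0.64·c / 629 MHz = 0.305 m
βl = 2π·l/λ = 2π × 0.272 = 97.9°
tan(βl) = -7.22
For an open-circuited stub, Z_in = −jZ_0·cot(βl) = −jZ_0/tan(βl)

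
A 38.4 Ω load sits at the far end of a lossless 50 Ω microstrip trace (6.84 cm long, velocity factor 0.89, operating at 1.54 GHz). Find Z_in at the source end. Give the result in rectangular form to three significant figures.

Z_in ≈ 45.5 − j11.8 Ω

λ = v/f = 0.89·c / 1.54 GHz = 0.173 m
βl = 2π·l/λ = 2π × 0.395 = 142°
tan(βl) = tan(142°) = -0.781
Z_in = Z_0·(Z_L + jZ_0·tanβl)/(Z_0 + jZ_L·tanβl)
     = 50·(38.4 − j39)/(50 − j30)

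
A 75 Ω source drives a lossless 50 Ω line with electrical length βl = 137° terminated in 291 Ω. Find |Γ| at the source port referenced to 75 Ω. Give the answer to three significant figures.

|Γ| ≈ 0.721

tan(βl) = -0.933
Z_in = Z_0·(Z_L + jZ_0·tanβl)/(Z_0 + jZ_L·tanβl) = 17.9 + j50.3 Ω
Γ_s = (Z_in − Z_s)/(Z_in + Z_s) = (-57.1 + j50.3)/(92.9 + j50.3), |Γ_s| = 0.721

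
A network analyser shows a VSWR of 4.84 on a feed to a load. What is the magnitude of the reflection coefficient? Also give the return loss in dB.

|Γ| ≈ 0.658; return loss ≈ 3.64 dB

|Γ| = (S − 1)/(S + 1) = (4.84 − 1)/(4.84 + 1) = 3.84/5.84
RL = −20·log₁₀|Γ| = −20·log₁₀(0.658)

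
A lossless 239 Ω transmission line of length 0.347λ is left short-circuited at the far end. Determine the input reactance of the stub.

βl = 2π × 0.347 = 125°
tan(βl) = -1.43
For a short-circuited stub, Z_in = jZ_0·tan(βl)

X_in ≈ -342 Ω (capacitive)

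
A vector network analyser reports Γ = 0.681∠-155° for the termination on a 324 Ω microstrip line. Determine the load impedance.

Z_L ≈ 64.4 − j69.1 Ω

Z_L = Z_0·(1 + Γ)/(1 − Γ) = 324·(0.383 − j0.288)/(1.62 + j0.288)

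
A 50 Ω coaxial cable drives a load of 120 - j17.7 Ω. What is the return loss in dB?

Γ = (70 − j17.7)/(170 − j17.7), |Γ| = 0.422
RL = −20·log₁₀|Γ| = −20·log₁₀(0.422)

RL ≈ 7.48 dB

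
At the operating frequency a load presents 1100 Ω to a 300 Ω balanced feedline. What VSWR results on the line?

Γ = (1100 − 300)/(1100 + 300) = 0.571
VSWR = (1 + 0.571)/(1 − 0.571)

VSWR ≈ 3.67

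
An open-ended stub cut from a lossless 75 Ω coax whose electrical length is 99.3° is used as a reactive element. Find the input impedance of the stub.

Z_in ≈ +j12.3 Ω

tan(βl) = -6.11
For an open-ended stub, Z_in = −jZ_0·cot(βl) = −jZ_0/tan(βl)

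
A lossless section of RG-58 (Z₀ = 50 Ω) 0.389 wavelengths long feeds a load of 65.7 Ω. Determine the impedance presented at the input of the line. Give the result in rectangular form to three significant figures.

βl = 2π × 0.389 = 140°
tan(βl) = tan(140°) = -0.838
Z_in = Z_0·(Z_L + jZ_0·tanβl)/(Z_0 + jZ_L·tanβl)
     = 50·(65.7 − j41.9)/(50 − j55.1)

Z_in ≈ 50.5 + j13.8 Ω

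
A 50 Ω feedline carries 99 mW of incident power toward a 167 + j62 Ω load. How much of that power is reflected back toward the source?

|Γ| = |(117 + j62)/(217 + j62)| = 0.587
|Γ|² = 0.344
P_refl = |Γ|²·P_inc = 34.1 mW, P_del = (1 − |Γ|²)·P_inc = 64.9 mW

P_reflected ≈ 34.1 mW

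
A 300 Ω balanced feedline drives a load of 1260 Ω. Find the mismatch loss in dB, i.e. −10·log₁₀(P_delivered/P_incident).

Γ = (1260 − 300)/(1260 + 300) = 0.615
|Γ|² = 0.379, so P_del/P_inc = 1 − |Γ|² = 0.621
ML = −10·log₁₀(1 − |Γ|²)

mismatch loss ≈ 2.07 dB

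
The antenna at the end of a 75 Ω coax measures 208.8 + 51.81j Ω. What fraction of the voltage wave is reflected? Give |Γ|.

|Γ| ≈ 0.497

Γ = (Z_L − Z_0)/(Z_L + Z_0) = (133.8 + j51.81)/(283.8 + j51.81)
|Γ| = 143/288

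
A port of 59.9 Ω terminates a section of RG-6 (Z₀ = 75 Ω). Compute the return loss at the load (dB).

RL ≈ 19 dB

Γ = (59.9 − 75)/(59.9 + 75) = -0.112
RL = −20·log₁₀|Γ| = −20·log₁₀(0.112)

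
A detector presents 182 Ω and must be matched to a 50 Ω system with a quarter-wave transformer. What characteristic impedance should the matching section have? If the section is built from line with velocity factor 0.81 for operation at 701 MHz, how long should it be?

Z_qwt = √(Z_0·R_L) = √(50 × 182) = √9100
λ = 0.81·c/f = 0.347 m, so l = λ/4 = 0.0867 m

Z_qwt ≈ 95.4 Ω; length ≈ 8.67 cm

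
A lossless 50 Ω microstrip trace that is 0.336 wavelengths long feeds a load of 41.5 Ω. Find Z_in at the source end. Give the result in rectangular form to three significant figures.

βl = 2π × 0.336 = 121°
tan(βl) = tan(121°) = -1.67
Z_in = Z_0·(Z_L + jZ_0·tanβl)/(Z_0 + jZ_L·tanβl)
     = 50·(41.5 − j83.3)/(50 − j69.2)

Z_in ≈ 53.8 − j8.9 Ω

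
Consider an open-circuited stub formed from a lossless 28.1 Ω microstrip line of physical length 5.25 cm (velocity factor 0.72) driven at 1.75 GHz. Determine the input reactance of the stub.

X_in ≈ 55.4 Ω (inductive)

λ = v/f = 0.72·c / 1.75 GHz = 0.123 m
βl = 2π·l/λ = 2π × 0.425 = 153°
tan(βl) = -0.507
For an open-circuited stub, Z_in = −jZ_0·cot(βl) = −jZ_0/tan(βl)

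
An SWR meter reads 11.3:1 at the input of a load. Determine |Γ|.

|Γ| ≈ 0.837

|Γ| = (S − 1)/(S + 1) = (11.3 − 1)/(11.3 + 1) = 10.3/12.3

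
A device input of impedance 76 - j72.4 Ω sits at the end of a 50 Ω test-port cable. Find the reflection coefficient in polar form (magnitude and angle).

Γ ≈ 0.529 ∠ -40.4°

Γ = (Z_L − Z_0)/(Z_L + Z_0) = (26 − j72.4)/(126 − j72.4)
|Γ| = 76.9/145 = 0.529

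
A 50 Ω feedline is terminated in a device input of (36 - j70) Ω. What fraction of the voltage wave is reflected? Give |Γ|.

Γ = (Z_L − Z_0)/(Z_L + Z_0) = (-14 − j70)/(86 − j70)
|Γ| = 71.4/111

|Γ| ≈ 0.644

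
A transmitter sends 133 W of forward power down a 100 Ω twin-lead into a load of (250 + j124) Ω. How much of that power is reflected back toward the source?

|Γ| = |(150 + j124)/(350 + j124)| = 0.524
|Γ|² = 0.275
P_refl = |Γ|²·P_inc = 36.5 W, P_del = (1 − |Γ|²)·P_inc = 96.5 W

P_reflected ≈ 36.5 W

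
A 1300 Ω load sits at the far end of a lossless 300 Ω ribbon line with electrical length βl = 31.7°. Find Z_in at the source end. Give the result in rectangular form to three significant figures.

tan(βl) = tan(31.7°) = 0.618
Z_in = Z_0·(Z_L + jZ_0·tanβl)/(Z_0 + jZ_L·tanβl)
     = 300·(1300 + j185)/(300 + j803)

Z_in ≈ 220 − j404 Ω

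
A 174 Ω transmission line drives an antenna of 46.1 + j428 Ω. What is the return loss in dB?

Γ = (-127.9 + j428)/(220.1 + j428), |Γ| = 0.928
RL = −20·log₁₀|Γ| = −20·log₁₀(0.928)

RL ≈ 0.648 dB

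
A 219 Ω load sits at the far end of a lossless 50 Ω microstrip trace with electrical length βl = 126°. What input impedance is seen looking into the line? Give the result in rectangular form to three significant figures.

Z_in ≈ 17 + j33.5 Ω

tan(βl) = tan(126°) = -1.38
Z_in = Z_0·(Z_L + jZ_0·tanβl)/(Z_0 + jZ_L·tanβl)
     = 50·(219 − j68.8)/(50 − j301)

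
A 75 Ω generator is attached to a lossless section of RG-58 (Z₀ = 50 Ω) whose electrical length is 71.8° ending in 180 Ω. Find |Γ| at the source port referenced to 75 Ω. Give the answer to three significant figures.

tan(βl) = 3.04
Z_in = Z_0·(Z_L + jZ_0·tanβl)/(Z_0 + jZ_L·tanβl) = 15.3 − j15 Ω
Γ_s = (Z_in − Z_s)/(Z_in + Z_s) = (-59.7 − j15)/(90.3 − j15), |Γ_s| = 0.673

|Γ| ≈ 0.673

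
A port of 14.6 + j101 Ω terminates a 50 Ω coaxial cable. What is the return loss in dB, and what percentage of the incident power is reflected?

RL ≈ 0.986 dB; 79.7% of incident power reflected

Γ = (-35.4 + j101)/(64.6 + j101), |Γ| = 0.893
RL = −20·log₁₀(0.893) = 0.986 dB
P_refl/P_inc = |Γ|² = 0.797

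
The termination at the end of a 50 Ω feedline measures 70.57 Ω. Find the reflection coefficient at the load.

Γ = 0.171

Γ = (Z_L − Z_0)/(Z_L + Z_0) = (70.57 − 50)/(70.57 + 50) = 20.57/120.6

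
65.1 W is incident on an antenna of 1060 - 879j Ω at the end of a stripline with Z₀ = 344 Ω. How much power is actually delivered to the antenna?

P_delivered ≈ 34.6 W

|Γ| = |(716 − j879)/(1404 − j879)| = 0.684
|Γ|² = 0.468
P_refl = |Γ|²·P_inc = 30.5 W, P_del = (1 − |Γ|²)·P_inc = 34.6 W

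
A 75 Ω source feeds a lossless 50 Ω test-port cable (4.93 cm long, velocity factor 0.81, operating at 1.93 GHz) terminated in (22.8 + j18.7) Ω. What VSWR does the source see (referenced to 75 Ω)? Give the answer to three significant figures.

VSWR ≈ 3.73

λ = v/f = 0.81·c / 1.93 GHz = 0.126 m
βl = 2π·l/λ = 2π × 0.392 = 141°
tan(βl) = -0.811
Z_in = Z_0·(Z_L + jZ_0·tanβl)/(Z_0 + jZ_L·tanβl) = 20.6 − j10.9 Ω
Γ_s = (Z_in − Z_s)/(Z_in + Z_s) = (-54.4 − j10.9)/(95.6 − j10.9), |Γ_s| = 0.577
VSWR = (1 + |Γ_s|)/(1 − |Γ_s|)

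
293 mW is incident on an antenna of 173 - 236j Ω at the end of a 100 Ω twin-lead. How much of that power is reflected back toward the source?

|Γ| = |(73 − j236)/(273 − j236)| = 0.685
|Γ|² = 0.469
P_refl = |Γ|²·P_inc = 137 mW, P_del = (1 − |Γ|²)·P_inc = 156 mW

P_reflected ≈ 137 mW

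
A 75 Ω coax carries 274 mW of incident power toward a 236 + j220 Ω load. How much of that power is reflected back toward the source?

|Γ| = |(161 + j220)/(311 + j220)| = 0.716
|Γ|² = 0.512
P_refl = |Γ|²·P_inc = 140 mW, P_del = (1 − |Γ|²)·P_inc = 134 mW

P_reflected ≈ 140 mW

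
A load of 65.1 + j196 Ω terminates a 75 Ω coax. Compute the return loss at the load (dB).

Γ = (-9.9 + j196)/(140.1 + j196), |Γ| = 0.815
RL = −20·log₁₀|Γ| = −20·log₁₀(0.815)

RL ≈ 1.78 dB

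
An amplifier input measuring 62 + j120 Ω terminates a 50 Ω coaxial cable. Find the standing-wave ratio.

VSWR ≈ 6.54

Γ = (Z_L − Z_0)/(Z_L + Z_0) = (12 + j120)/(112 + j120)
|Γ| = 121/164 = 0.735
VSWR = (1 + |Γ|)/(1 − |Γ|) = 1.73/0.265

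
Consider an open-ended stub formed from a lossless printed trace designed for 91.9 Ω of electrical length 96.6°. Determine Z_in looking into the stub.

tan(βl) = -8.64
For an open-ended stub, Z_in = −jZ_0·cot(βl) = −jZ_0/tan(βl)

Z_in ≈ +j10.6 Ω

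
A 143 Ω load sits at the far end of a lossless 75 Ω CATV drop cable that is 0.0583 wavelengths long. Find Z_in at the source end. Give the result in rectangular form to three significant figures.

Z_in ≈ 107 − j49.4 Ω

βl = 2π × 0.0583 = 21°
tan(βl) = tan(21°) = 0.384
Z_in = Z_0·(Z_L + jZ_0·tanβl)/(Z_0 + jZ_L·tanβl)
     = 75·(143 + j28.8)/(75 + j54.9)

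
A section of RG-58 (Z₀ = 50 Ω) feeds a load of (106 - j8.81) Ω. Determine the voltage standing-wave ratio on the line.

VSWR ≈ 2.14

Γ = (Z_L − Z_0)/(Z_L + Z_0) = (56 − j8.81)/(156 − j8.81)
|Γ| = 56.7/156 = 0.363
VSWR = (1 + |Γ|)/(1 − |Γ|) = 1.36/0.637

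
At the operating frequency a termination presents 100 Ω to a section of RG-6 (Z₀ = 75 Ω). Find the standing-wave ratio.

Γ = (100 − 75)/(100 + 75) = 0.143
VSWR = (1 + 0.143)/(1 − 0.143)

VSWR ≈ 1.33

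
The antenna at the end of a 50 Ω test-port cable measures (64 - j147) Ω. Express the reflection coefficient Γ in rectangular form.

Γ ≈ 0.671 − j0.425

Γ = (Z_L − Z_0)/(Z_L + Z_0) = (14 − j147)/(114 − j147)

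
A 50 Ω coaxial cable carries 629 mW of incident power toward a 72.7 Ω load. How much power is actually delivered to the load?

Γ = (72.7 − 50)/(72.7 + 50) = 0.185
|Γ|² = 0.0342
P_refl = |Γ|²·P_inc = 21.5 mW, P_del = (1 − |Γ|²)·P_inc = 607 mW

P_delivered ≈ 607 mW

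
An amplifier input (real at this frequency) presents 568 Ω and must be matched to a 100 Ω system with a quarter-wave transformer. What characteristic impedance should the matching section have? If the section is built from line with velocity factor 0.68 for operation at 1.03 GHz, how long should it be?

Z_qwt = √(Z_0·R_L) = √(100 × 568) = √56800
λ = 0.68·c/f = 0.198 m, so l = λ/4 = 0.0495 m

Z_qwt ≈ 238 Ω; length ≈ 4.95 cm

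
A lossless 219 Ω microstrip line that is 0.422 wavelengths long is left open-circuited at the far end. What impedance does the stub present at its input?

βl = 2π × 0.422 = 152°
tan(βl) = -0.534
For an open-circuited stub, Z_in = −jZ_0·cot(βl) = −jZ_0/tan(βl)

Z_in ≈ +j410 Ω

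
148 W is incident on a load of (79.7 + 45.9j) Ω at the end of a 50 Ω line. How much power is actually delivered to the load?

|Γ| = |(29.7 + j45.9)/(129.7 + j45.9)| = 0.397
|Γ|² = 0.158
P_refl = |Γ|²·P_inc = 23.4 W, P_del = (1 − |Γ|²)·P_inc = 125 W

P_delivered ≈ 125 W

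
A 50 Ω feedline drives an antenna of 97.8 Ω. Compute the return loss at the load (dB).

RL ≈ 9.8 dB

Γ = (97.8 − 50)/(97.8 + 50) = 0.323
RL = −20·log₁₀|Γ| = −20·log₁₀(0.323)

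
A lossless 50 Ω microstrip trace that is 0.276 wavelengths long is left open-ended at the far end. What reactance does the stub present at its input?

βl = 2π × 0.276 = 99.4°
tan(βl) = -6.07
For an open-ended stub, Z_in = −jZ_0·cot(βl) = −jZ_0/tan(βl)

X_in ≈ 8.24 Ω (inductive)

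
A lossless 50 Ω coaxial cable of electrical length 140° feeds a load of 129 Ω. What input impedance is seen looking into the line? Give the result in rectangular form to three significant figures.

Z_in ≈ 38.7 + j41.7 Ω

tan(βl) = tan(140°) = -0.839
Z_in = Z_0·(Z_L + jZ_0·tanβl)/(Z_0 + jZ_L·tanβl)
     = 50·(129 − j42)/(50 − j108)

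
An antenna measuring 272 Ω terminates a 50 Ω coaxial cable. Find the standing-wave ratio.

VSWR ≈ 5.44

Γ = (272 − 50)/(272 + 50) = 0.689
VSWR = (1 + 0.689)/(1 − 0.689)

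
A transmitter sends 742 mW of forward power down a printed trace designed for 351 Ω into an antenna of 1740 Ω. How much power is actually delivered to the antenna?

Γ = (1740 − 351)/(1740 + 351) = 0.664
|Γ|² = 0.441
P_refl = |Γ|²·P_inc = 327 mW, P_del = (1 − |Γ|²)·P_inc = 415 mW

P_delivered ≈ 415 mW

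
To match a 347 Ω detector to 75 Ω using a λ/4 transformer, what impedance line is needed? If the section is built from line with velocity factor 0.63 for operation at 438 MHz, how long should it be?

Z_qwt = √(Z_0·R_L) = √(75 × 347) = √26020
λ = 0.63·c/f = 0.432 m, so l = λ/4 = 0.108 m

Z_qwt ≈ 161 Ω; length ≈ 10.8 cm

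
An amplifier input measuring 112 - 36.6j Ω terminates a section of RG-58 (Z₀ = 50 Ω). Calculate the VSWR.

Γ = (Z_L − Z_0)/(Z_L + Z_0) = (62 − j36.6)/(162 − j36.6)
|Γ| = 72/166 = 0.433
VSWR = (1 + |Γ|)/(1 − |Γ|) = 1.43/0.567

VSWR ≈ 2.53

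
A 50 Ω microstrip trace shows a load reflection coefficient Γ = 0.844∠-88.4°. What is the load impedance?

Z_L = Z_0·(1 + Γ)/(1 − Γ) = 50·(1.02 − j0.844)/(0.976 + j0.844)

Z_L ≈ 8.64 − j50.7 Ω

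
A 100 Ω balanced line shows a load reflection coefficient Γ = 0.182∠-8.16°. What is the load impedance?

Z_L ≈ 144 − j7.68 Ω

Z_L = Z_0·(1 + Γ)/(1 − Γ) = 100·(1.18 − j0.0258)/(0.82 + j0.0258)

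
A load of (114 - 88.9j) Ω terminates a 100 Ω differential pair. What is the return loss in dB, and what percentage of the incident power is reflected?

RL ≈ 8.22 dB; 15.1% of incident power reflected

Γ = (14 − j88.9)/(214 − j88.9), |Γ| = 0.388
RL = −20·log₁₀(0.388) = 8.22 dB
P_refl/P_inc = |Γ|² = 0.151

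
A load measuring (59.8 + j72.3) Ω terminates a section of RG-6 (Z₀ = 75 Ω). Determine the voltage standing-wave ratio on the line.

VSWR ≈ 2.87

Γ = (Z_L − Z_0)/(Z_L + Z_0) = (-15.2 + j72.3)/(134.8 + j72.3)
|Γ| = 73.9/153 = 0.483
VSWR = (1 + |Γ|)/(1 − |Γ|) = 1.48/0.517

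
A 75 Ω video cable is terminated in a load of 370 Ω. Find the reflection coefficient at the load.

Γ = (Z_L − Z_0)/(Z_L + Z_0) = (370 − 75)/(370 + 75) = 295/445

Γ = 0.663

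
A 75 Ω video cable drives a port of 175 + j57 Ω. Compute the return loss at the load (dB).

RL ≈ 6.96 dB

Γ = (100 + j57)/(250 + j57), |Γ| = 0.449
RL = −20·log₁₀|Γ| = −20·log₁₀(0.449)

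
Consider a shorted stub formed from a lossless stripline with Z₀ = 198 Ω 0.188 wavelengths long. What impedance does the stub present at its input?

βl = 2π × 0.188 = 67.7°
tan(βl) = 2.44
For a shorted stub, Z_in = jZ_0·tan(βl)

Z_in ≈ +j482 Ω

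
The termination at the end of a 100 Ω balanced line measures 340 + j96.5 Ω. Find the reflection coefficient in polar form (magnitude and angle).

Γ ≈ 0.574 ∠ 9.53°

Γ = (Z_L − Z_0)/(Z_L + Z_0) = (240 + j96.5)/(440 + j96.5)
|Γ| = 259/450 = 0.574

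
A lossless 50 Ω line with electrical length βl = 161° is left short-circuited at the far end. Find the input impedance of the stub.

Z_in ≈ −j17.2 Ω

tan(βl) = -0.344
For a short-circuited stub, Z_in = jZ_0·tan(βl)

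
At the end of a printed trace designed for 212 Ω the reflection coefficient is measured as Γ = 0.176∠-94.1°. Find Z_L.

Z_L = Z_0·(1 + Γ)/(1 − Γ) = 212·(0.987 − j0.176)/(1.01 + j0.176)

Z_L ≈ 195 − j70.5 Ω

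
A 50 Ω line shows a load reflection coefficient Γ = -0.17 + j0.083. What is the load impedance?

Z_L ≈ 35 + j6.03 Ω

Z_L = Z_0·(1 + Γ)/(1 − Γ) = 50·(0.83 + j0.083)/(1.17 − j0.083)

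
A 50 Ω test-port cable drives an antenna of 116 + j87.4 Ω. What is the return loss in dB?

Γ = (66 + j87.4)/(166 + j87.4), |Γ| = 0.584
RL = −20·log₁₀|Γ| = −20·log₁₀(0.584)

RL ≈ 4.67 dB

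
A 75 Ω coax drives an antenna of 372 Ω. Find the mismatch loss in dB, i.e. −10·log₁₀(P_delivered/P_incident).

Γ = (372 − 75)/(372 + 75) = 0.664
|Γ|² = 0.441, so P_del/P_inc = 1 − |Γ|² = 0.559
ML = −10·log₁₀(1 − |Γ|²)

mismatch loss ≈ 2.53 dB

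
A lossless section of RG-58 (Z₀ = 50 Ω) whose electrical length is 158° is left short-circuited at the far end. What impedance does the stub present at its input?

Z_in ≈ −j20.2 Ω

tan(βl) = -0.404
For a short-circuited stub, Z_in = jZ_0·tan(βl)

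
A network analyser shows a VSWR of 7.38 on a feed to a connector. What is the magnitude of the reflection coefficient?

|Γ| ≈ 0.761

|Γ| = (S − 1)/(S + 1) = (7.38 − 1)/(7.38 + 1) = 6.38/8.38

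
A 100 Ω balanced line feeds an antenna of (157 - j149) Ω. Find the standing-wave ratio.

VSWR ≈ 3.32

Γ = (Z_L − Z_0)/(Z_L + Z_0) = (57 − j149)/(257 − j149)
|Γ| = 160/297 = 0.537
VSWR = (1 + |Γ|)/(1 − |Γ|) = 1.54/0.463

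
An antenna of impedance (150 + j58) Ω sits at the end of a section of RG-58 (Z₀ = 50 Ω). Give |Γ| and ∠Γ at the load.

Γ ≈ 0.555 ∠ 13.9°

Γ = (Z_L − Z_0)/(Z_L + Z_0) = (100 + j58)/(200 + j58)
|Γ| = 116/208 = 0.555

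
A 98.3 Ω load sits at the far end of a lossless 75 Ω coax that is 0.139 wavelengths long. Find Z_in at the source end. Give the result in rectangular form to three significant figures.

βl = 2π × 0.139 = 50°
tan(βl) = tan(50°) = 1.19
Z_in = Z_0·(Z_L + jZ_0·tanβl)/(Z_0 + jZ_L·tanβl)
     = 75·(98.3 + j89.5)/(75 + j117)

Z_in ≈ 69.1 − j18.6 Ω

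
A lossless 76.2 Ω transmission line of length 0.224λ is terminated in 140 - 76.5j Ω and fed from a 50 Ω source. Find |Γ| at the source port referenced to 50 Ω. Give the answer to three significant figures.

|Γ| ≈ 0.258

βl = 2π × 0.224 = 80.6°
tan(βl) = 6.07
Z_in = Z_0·(Z_L + jZ_0·tanβl)/(Z_0 + jZ_L·tanβl) = 30.3 + j6.73 Ω
Γ_s = (Z_in − Z_s)/(Z_in + Z_s) = (-19.7 + j6.73)/(80.3 + j6.73), |Γ_s| = 0.258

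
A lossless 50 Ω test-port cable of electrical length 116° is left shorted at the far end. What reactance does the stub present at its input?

X_in ≈ -103 Ω (capacitive)

tan(βl) = -2.05
For a shorted stub, Z_in = jZ_0·tan(βl)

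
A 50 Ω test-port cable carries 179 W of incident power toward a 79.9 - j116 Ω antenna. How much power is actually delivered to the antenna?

P_delivered ≈ 94.3 W

|Γ| = |(29.9 − j116)/(129.9 − j116)| = 0.688
|Γ|² = 0.473
P_refl = |Γ|²·P_inc = 84.7 W, P_del = (1 − |Γ|²)·P_inc = 94.3 W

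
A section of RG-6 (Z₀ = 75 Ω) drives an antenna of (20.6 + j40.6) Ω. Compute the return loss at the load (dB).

RL ≈ 3.69 dB

Γ = (-54.4 + j40.6)/(95.6 + j40.6), |Γ| = 0.654
RL = −20·log₁₀|Γ| = −20·log₁₀(0.654)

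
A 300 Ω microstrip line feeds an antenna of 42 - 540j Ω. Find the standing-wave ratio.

VSWR ≈ 30.4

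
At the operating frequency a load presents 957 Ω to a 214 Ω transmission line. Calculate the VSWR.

VSWR ≈ 4.47

Γ = (957 − 214)/(957 + 214) = 0.635
VSWR = (1 + 0.635)/(1 − 0.635)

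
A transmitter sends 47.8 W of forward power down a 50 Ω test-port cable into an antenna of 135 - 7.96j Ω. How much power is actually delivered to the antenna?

|Γ| = |(85 − j7.96)/(185 − j7.96)| = 0.461
|Γ|² = 0.213
P_refl = |Γ|²·P_inc = 10.2 W, P_del = (1 − |Γ|²)·P_inc = 37.6 W

P_delivered ≈ 37.6 W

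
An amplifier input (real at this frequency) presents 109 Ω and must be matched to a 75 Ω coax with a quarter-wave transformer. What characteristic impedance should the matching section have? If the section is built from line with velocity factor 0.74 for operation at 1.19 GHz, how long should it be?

Z_qwt ≈ 90.4 Ω; length ≈ 4.66 cm

Z_qwt = √(Z_0·R_L) = √(75 × 109) = √8175
λ = 0.74·c/f = 0.187 m, so l = λ/4 = 0.0466 m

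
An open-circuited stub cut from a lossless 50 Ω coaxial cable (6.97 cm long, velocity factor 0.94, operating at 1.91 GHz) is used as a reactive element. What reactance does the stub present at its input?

λ = v/f = 0.94·c / 1.91 GHz = 0.148 m
βl = 2π·l/λ = 2π × 0.472 = 170°
tan(βl) = -0.177
For an open-circuited stub, Z_in = −jZ_0·cot(βl) = −jZ_0/tan(βl)

X_in ≈ 282 Ω (inductive)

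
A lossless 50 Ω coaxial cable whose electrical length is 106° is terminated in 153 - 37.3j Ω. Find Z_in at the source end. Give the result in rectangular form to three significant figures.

tan(βl) = tan(106°) = -3.49
Z_in = Z_0·(Z_L + jZ_0·tanβl)/(Z_0 + jZ_L·tanβl)
     = 50·(153 − j212)/(-80.1 − j534)

Z_in ≈ 17.3 + j16.9 Ω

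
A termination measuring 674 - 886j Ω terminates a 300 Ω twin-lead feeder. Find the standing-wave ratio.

Γ = (Z_L − Z_0)/(Z_L + Z_0) = (374 − j886)/(974 − j886)
|Γ| = 962/1320 = 0.73
VSWR = (1 + |Γ|)/(1 − |Γ|) = 1.73/0.27

VSWR ≈ 6.42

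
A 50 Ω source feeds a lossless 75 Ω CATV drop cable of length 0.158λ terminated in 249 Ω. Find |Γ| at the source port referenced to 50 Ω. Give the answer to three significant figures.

|Γ| ≈ 0.511

βl = 2π × 0.158 = 56.9°
tan(βl) = 1.53
Z_in = Z_0·(Z_L + jZ_0·tanβl)/(Z_0 + jZ_L·tanβl) = 31 − j42.8 Ω
Γ_s = (Z_in − Z_s)/(Z_in + Z_s) = (-19 − j42.8)/(81 − j42.8), |Γ_s| = 0.511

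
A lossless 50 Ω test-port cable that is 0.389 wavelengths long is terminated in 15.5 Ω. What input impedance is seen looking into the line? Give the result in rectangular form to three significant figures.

Z_in ≈ 24.7 − j35.5 Ω

βl = 2π × 0.389 = 140°
tan(βl) = tan(140°) = -0.838
Z_in = Z_0·(Z_L + jZ_0·tanβl)/(Z_0 + jZ_L·tanβl)
     = 50·(15.5 − j41.9)/(50 − j13)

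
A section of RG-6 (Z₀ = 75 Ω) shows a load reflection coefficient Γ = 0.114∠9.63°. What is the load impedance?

Z_L = Z_0·(1 + Γ)/(1 − Γ) = 75·(1.11 + j0.0191)/(0.888 − j0.0191)

Z_L ≈ 93.9 + j3.63 Ω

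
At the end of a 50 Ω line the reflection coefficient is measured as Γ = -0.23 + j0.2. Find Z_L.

Z_L ≈ 29.2 + j12.9 Ω

Z_L = Z_0·(1 + Γ)/(1 − Γ) = 50·(0.77 + j0.2)/(1.23 − j0.2)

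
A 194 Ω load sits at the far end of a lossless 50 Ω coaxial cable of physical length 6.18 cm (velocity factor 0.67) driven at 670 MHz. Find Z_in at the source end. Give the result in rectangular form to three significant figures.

Z_in ≈ 13.8 − j13.2 Ω

λ = v/f = 0.67·c / 670 MHz = 0.3 m
βl = 2π·l/λ = 2π × 0.206 = 74.2°
tan(βl) = tan(74.2°) = 3.52
Z_in = Z_0·(Z_L + jZ_0·tanβl)/(Z_0 + jZ_L·tanβl)
     = 50·(194 + j176)/(50 + j684)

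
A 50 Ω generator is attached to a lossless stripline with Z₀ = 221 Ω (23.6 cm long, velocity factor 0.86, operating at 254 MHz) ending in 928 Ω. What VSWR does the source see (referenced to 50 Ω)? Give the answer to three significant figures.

λ = v/f = 0.86·c / 254 MHz = 1.02 m
βl = 2π·l/λ = 2π × 0.232 = 83.6°
tan(βl) = 8.98
Z_in = Z_0·(Z_L + jZ_0·tanβl)/(Z_0 + jZ_L·tanβl) = 53.2 − j23.2 Ω
Γ_s = (Z_in − Z_s)/(Z_in + Z_s) = (3.25 − j23.2)/(103 − j23.2), |Γ_s| = 0.221
VSWR = (1 + |Γ_s|)/(1 − |Γ_s|)

VSWR ≈ 1.57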